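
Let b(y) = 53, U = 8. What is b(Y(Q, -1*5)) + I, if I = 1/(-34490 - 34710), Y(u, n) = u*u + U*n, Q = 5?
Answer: 3667599/69200 ≈ 53.000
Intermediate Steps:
Y(u, n) = u² + 8*n (Y(u, n) = u*u + 8*n = u² + 8*n)
I = -1/69200 (I = 1/(-69200) = -1/69200 ≈ -1.4451e-5)
b(Y(Q, -1*5)) + I = 53 - 1/69200 = 3667599/69200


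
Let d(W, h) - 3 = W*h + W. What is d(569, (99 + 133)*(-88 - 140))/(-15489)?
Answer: 30097252/15489 ≈ 1943.1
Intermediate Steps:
d(W, h) = 3 + W + W*h (d(W, h) = 3 + (W*h + W) = 3 + (W + W*h) = 3 + W + W*h)
d(569, (99 + 133)*(-88 - 140))/(-15489) = (3 + 569 + 569*((99 + 133)*(-88 - 140)))/(-15489) = (3 + 569 + 569*(232*(-228)))*(-1/15489) = (3 + 569 + 569*(-52896))*(-1/15489) = (3 + 569 - 30097824)*(-1/15489) = -30097252*(-1/15489) = 30097252/15489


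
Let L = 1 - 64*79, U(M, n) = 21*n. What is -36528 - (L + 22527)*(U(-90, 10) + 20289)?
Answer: -358195056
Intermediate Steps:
L = -5055 (L = 1 - 5056 = -5055)
-36528 - (L + 22527)*(U(-90, 10) + 20289) = -36528 - (-5055 + 22527)*(21*10 + 20289) = -36528 - 17472*(210 + 20289) = -36528 - 17472*20499 = -36528 - 1*358158528 = -36528 - 358158528 = -358195056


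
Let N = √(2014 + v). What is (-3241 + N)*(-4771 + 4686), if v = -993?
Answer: 275485 - 85*√1021 ≈ 2.7277e+5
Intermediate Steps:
N = √1021 (N = √(2014 - 993) = √1021 ≈ 31.953)
(-3241 + N)*(-4771 + 4686) = (-3241 + √1021)*(-4771 + 4686) = (-3241 + √1021)*(-85) = 275485 - 85*√1021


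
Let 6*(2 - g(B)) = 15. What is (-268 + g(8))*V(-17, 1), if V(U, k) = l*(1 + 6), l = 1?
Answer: -3759/2 ≈ -1879.5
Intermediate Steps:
V(U, k) = 7 (V(U, k) = 1*(1 + 6) = 1*7 = 7)
g(B) = -½ (g(B) = 2 - ⅙*15 = 2 - 5/2 = -½)
(-268 + g(8))*V(-17, 1) = (-268 - ½)*7 = -537/2*7 = -3759/2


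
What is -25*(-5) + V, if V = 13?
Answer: 138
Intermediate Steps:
-25*(-5) + V = -25*(-5) + 13 = 125 + 13 = 138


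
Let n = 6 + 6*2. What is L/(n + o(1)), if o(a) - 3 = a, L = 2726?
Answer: 1363/11 ≈ 123.91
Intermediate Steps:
n = 18 (n = 6 + 12 = 18)
o(a) = 3 + a
L/(n + o(1)) = 2726/(18 + (3 + 1)) = 2726/(18 + 4) = 2726/22 = 2726*(1/22) = 1363/11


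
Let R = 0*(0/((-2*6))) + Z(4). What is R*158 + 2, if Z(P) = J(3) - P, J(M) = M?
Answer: -156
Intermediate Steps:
Z(P) = 3 - P
R = -1 (R = 0*(0/((-2*6))) + (3 - 1*4) = 0*(0/(-12)) + (3 - 4) = 0*(0*(-1/12)) - 1 = 0*0 - 1 = 0 - 1 = -1)
R*158 + 2 = -1*158 + 2 = -158 + 2 = -156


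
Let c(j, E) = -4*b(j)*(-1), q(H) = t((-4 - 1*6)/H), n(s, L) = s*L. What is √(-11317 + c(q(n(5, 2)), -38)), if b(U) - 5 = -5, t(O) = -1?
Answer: I*√11317 ≈ 106.38*I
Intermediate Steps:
n(s, L) = L*s
b(U) = 0 (b(U) = 5 - 5 = 0)
q(H) = -1
c(j, E) = 0 (c(j, E) = -4*0*(-1) = 0*(-1) = 0)
√(-11317 + c(q(n(5, 2)), -38)) = √(-11317 + 0) = √(-11317) = I*√11317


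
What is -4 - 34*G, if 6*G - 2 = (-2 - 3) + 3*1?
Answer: -4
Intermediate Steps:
G = 0 (G = ⅓ + ((-2 - 3) + 3*1)/6 = ⅓ + (-5 + 3)/6 = ⅓ + (⅙)*(-2) = ⅓ - ⅓ = 0)
-4 - 34*G = -4 - 34*0 = -4 + 0 = -4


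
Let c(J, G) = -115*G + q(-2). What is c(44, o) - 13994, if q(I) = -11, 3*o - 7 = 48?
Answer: -48340/3 ≈ -16113.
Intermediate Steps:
o = 55/3 (o = 7/3 + (⅓)*48 = 7/3 + 16 = 55/3 ≈ 18.333)
c(J, G) = -11 - 115*G (c(J, G) = -115*G - 11 = -11 - 115*G)
c(44, o) - 13994 = (-11 - 115*55/3) - 13994 = (-11 - 6325/3) - 13994 = -6358/3 - 13994 = -48340/3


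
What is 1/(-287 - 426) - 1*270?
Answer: -192511/713 ≈ -270.00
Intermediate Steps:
1/(-287 - 426) - 1*270 = 1/(-713) - 270 = -1/713 - 270 = -192511/713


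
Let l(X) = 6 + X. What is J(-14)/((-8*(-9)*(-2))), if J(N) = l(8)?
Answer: -7/72 ≈ -0.097222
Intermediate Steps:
J(N) = 14 (J(N) = 6 + 8 = 14)
J(-14)/((-8*(-9)*(-2))) = 14/((-8*(-9)*(-2))) = 14/((72*(-2))) = 14/(-144) = 14*(-1/144) = -7/72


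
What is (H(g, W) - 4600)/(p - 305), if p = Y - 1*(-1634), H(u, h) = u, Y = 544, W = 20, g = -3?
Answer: -4603/1873 ≈ -2.4576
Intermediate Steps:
p = 2178 (p = 544 - 1*(-1634) = 544 + 1634 = 2178)
(H(g, W) - 4600)/(p - 305) = (-3 - 4600)/(2178 - 305) = -4603/1873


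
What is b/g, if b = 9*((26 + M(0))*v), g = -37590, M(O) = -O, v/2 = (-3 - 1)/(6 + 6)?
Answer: 26/6265 ≈ 0.0041500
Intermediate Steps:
v = -⅔ (v = 2*((-3 - 1)/(6 + 6)) = 2*(-4/12) = 2*(-4*1/12) = 2*(-⅓) = -⅔ ≈ -0.66667)
b = -156 (b = 9*((26 - 1*0)*(-⅔)) = 9*((26 + 0)*(-⅔)) = 9*(26*(-⅔)) = 9*(-52/3) = -156)
b/g = -156/(-37590) = -156*(-1/37590) = 26/6265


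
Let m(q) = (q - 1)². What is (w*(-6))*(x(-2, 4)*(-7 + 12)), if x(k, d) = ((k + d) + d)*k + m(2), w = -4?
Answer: -1320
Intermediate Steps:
m(q) = (-1 + q)²
x(k, d) = 1 + k*(k + 2*d) (x(k, d) = ((k + d) + d)*k + (-1 + 2)² = ((d + k) + d)*k + 1² = (k + 2*d)*k + 1 = k*(k + 2*d) + 1 = 1 + k*(k + 2*d))
(w*(-6))*(x(-2, 4)*(-7 + 12)) = (-4*(-6))*((1 + (-2)² + 2*4*(-2))*(-7 + 12)) = 24*((1 + 4 - 16)*5) = 24*(-11*5) = 24*(-55) = -1320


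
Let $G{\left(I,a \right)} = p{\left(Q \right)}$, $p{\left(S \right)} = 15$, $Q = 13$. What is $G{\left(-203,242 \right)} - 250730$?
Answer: $-250715$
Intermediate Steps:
$G{\left(I,a \right)} = 15$
$G{\left(-203,242 \right)} - 250730 = 15 - 250730 = -250715$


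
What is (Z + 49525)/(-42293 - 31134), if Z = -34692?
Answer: -14833/73427 ≈ -0.20201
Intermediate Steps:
(Z + 49525)/(-42293 - 31134) = (-34692 + 49525)/(-42293 - 31134) = 14833/(-73427) = 14833*(-1/73427) = -14833/73427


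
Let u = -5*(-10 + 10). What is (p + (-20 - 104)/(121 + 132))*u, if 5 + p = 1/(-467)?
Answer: 0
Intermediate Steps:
p = -2336/467 (p = -5 + 1/(-467) = -5 - 1/467 = -2336/467 ≈ -5.0021)
u = 0 (u = -5*0 = 0)
(p + (-20 - 104)/(121 + 132))*u = (-2336/467 + (-20 - 104)/(121 + 132))*0 = (-2336/467 - 124/253)*0 = -648916/118151*0 = 0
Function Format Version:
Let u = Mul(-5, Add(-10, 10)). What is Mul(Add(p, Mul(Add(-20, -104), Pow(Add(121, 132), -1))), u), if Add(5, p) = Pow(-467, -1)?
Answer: 0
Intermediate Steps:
p = Rational(-2336, 467) (p = Add(-5, Pow(-467, -1)) = Add(-5, Rational(-1, 467)) = Rational(-2336, 467) ≈ -5.0021)
u = 0 (u = Mul(-5, 0) = 0)
Mul(Add(p, Mul(Add(-20, -104), Pow(Add(121, 132), -1))), u) = Mul(Add(Rational(-2336, 467), Mul(Add(-20, -104), Pow(Add(121, 132), -1))), 0) = Mul(Add(Rational(-2336, 467), Mul(-124, Pow(253, -1))), 0) = Mul(Add(Rational(-2336, 467), Mul(-124, Rational(1, 253))), 0) = Mul(Add(Rational(-2336, 467), Rational(-124, 253)), 0) = Mul(Rational(-648916, 118151), 0) = 0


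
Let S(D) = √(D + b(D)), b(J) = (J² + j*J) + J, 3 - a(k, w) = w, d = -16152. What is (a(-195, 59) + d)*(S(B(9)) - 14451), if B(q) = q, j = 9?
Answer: 234221808 - 97248*√5 ≈ 2.3400e+8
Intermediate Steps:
a(k, w) = 3 - w
b(J) = J² + 10*J (b(J) = (J² + 9*J) + J = J² + 10*J)
S(D) = √(D + D*(10 + D))
(a(-195, 59) + d)*(S(B(9)) - 14451) = ((3 - 1*59) - 16152)*(√(9*(11 + 9)) - 14451) = ((3 - 59) - 16152)*(√(9*20) - 14451) = (-56 - 16152)*(√180 - 14451) = -16208*(6*√5 - 14451) = -16208*(-14451 + 6*√5) = 234221808 - 97248*√5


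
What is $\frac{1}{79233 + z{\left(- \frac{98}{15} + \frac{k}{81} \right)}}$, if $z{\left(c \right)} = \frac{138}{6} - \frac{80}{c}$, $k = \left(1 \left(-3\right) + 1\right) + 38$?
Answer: $\frac{137}{10859872} \approx 1.2615 \cdot 10^{-5}$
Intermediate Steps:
$k = 36$ ($k = \left(-3 + 1\right) + 38 = -2 + 38 = 36$)
$z{\left(c \right)} = 23 - \frac{80}{c}$ ($z{\left(c \right)} = 138 \cdot \frac{1}{6} - \frac{80}{c} = 23 - \frac{80}{c}$)
$\frac{1}{79233 + z{\left(- \frac{98}{15} + \frac{k}{81} \right)}} = \frac{1}{79233 + \left(23 - \frac{80}{- \frac{98}{15} + \frac{36}{81}}\right)} = \frac{1}{79233 + \left(23 - \frac{80}{\left(-98\right) \frac{1}{15} + 36 \cdot \frac{1}{81}}\right)} = \frac{1}{79233 + \left(23 - \frac{80}{- \frac{98}{15} + \frac{4}{9}}\right)} = \frac{1}{79233 + \left(23 - \frac{80}{- \frac{274}{45}}\right)} = \frac{1}{79233 + \left(23 - - \frac{1800}{137}\right)} = \frac{1}{79233 + \left(23 + \frac{1800}{137}\right)} = \frac{1}{79233 + \frac{4951}{137}} = \frac{1}{\frac{10859872}{137}} = \frac{137}{10859872}$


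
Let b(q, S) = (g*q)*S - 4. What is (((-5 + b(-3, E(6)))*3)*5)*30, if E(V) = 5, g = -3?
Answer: 16200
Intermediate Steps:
b(q, S) = -4 - 3*S*q (b(q, S) = (-3*q)*S - 4 = -3*S*q - 4 = -4 - 3*S*q)
(((-5 + b(-3, E(6)))*3)*5)*30 = (((-5 + (-4 - 3*5*(-3)))*3)*5)*30 = (((-5 + (-4 + 45))*3)*5)*30 = (((-5 + 41)*3)*5)*30 = ((36*3)*5)*30 = (108*5)*30 = 540*30 = 16200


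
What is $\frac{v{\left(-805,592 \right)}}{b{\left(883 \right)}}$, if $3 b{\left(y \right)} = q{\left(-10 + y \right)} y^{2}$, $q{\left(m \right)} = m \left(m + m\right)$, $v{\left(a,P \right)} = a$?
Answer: $- \frac{805}{396149065254} \approx -2.0321 \cdot 10^{-9}$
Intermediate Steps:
$q{\left(m \right)} = 2 m^{2}$ ($q{\left(m \right)} = m 2 m = 2 m^{2}$)
$b{\left(y \right)} = \frac{2 y^{2} \left(-10 + y\right)^{2}}{3}$ ($b{\left(y \right)} = \frac{2 \left(-10 + y\right)^{2} y^{2}}{3} = \frac{2 y^{2} \left(-10 + y\right)^{2}}{3}$)
$\frac{v{\left(-805,592 \right)}}{b{\left(883 \right)}} = - \frac{805}{\frac{2}{3} \cdot 883^{2} \left(-10 + 883\right)^{2}} = - \frac{805}{\frac{2}{3} \cdot 779689 \cdot 873^{2}} = - \frac{805}{\frac{2}{3} \cdot 779689 \cdot 762129} = - \frac{805}{396149065254}$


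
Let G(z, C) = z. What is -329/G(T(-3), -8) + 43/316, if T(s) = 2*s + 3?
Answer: 104093/948 ≈ 109.80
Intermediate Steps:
T(s) = 3 + 2*s
-329/G(T(-3), -8) + 43/316 = -329/(3 + 2*(-3)) + 43/316 = -329/(3 - 6) + 43*(1/316) = -329/(-3) + 43/316 = -329*(-⅓) + 43/316 = 329/3 + 43/316 = 104093/948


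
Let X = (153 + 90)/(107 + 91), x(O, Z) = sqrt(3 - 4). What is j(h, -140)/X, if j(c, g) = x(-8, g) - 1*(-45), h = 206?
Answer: 110/3 + 22*I/27 ≈ 36.667 + 0.81481*I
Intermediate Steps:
x(O, Z) = I (x(O, Z) = sqrt(-1) = I)
j(c, g) = 45 + I (j(c, g) = I - 1*(-45) = I + 45 = 45 + I)
X = 27/22 (X = 243/198 = 243*(1/198) = 27/22 ≈ 1.2273)
j(h, -140)/X = (45 + I)/(27/22) = (45 + I)*(22/27) = 110/3 + 22*I/27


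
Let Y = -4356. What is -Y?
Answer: 4356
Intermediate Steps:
-Y = -1*(-4356) = 4356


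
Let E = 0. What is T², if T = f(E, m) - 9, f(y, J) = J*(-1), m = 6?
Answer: 225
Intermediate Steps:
f(y, J) = -J
T = -15 (T = -1*6 - 9 = -6 - 9 = -15)
T² = (-15)² = 225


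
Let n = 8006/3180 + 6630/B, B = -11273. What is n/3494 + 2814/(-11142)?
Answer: -3256411095893/12921975886340 ≈ -0.25201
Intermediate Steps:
n = 34584119/17924070 (n = 8006/3180 + 6630/(-11273) = 8006*(1/3180) + 6630*(-1/11273) = 4003/1590 - 6630/11273 = 34584119/17924070 ≈ 1.9295)
n/3494 + 2814/(-11142) = (34584119/17924070)/3494 + 2814/(-11142) = (34584119/17924070)*(1/3494) + 2814*(-1/11142) = 34584119/62626700580 - 469/1857 = -3256411095893/12921975886340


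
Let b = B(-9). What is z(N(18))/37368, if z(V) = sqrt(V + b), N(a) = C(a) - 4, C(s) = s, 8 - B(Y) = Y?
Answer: sqrt(31)/37368 ≈ 0.00014900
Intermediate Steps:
B(Y) = 8 - Y
b = 17 (b = 8 - 1*(-9) = 8 + 9 = 17)
N(a) = -4 + a (N(a) = a - 4 = -4 + a)
z(V) = sqrt(17 + V) (z(V) = sqrt(V + 17) = sqrt(17 + V))
z(N(18))/37368 = sqrt(17 + (-4 + 18))/37368 = sqrt(17 + 14)*(1/37368) = sqrt(31)*(1/37368) = sqrt(31)/37368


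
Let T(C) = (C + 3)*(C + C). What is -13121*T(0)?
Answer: 0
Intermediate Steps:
T(C) = 2*C*(3 + C) (T(C) = (3 + C)*(2*C) = 2*C*(3 + C))
-13121*T(0) = -26242*0*(3 + 0) = -26242*0*3 = -13121*0 = 0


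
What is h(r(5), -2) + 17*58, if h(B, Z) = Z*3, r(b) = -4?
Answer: 980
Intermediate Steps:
h(B, Z) = 3*Z
h(r(5), -2) + 17*58 = 3*(-2) + 17*58 = -6 + 986 = 980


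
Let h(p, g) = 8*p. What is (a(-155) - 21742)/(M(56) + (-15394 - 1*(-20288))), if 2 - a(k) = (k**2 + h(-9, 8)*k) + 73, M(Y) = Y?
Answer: -28499/2475 ≈ -11.515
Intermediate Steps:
a(k) = -71 - k**2 + 72*k (a(k) = 2 - ((k**2 + (8*(-9))*k) + 73) = 2 - ((k**2 - 72*k) + 73) = 2 - (73 + k**2 - 72*k) = 2 + (-73 - k**2 + 72*k) = -71 - k**2 + 72*k)
(a(-155) - 21742)/(M(56) + (-15394 - 1*(-20288))) = ((-71 - 1*(-155)**2 + 72*(-155)) - 21742)/(56 + (-15394 - 1*(-20288))) = ((-71 - 1*24025 - 11160) - 21742)/(56 + (-15394 + 20288)) = ((-71 - 24025 - 11160) - 21742)/(56 + 4894) = (-35256 - 21742)/4950 = -56998*1/4950 = -28499/2475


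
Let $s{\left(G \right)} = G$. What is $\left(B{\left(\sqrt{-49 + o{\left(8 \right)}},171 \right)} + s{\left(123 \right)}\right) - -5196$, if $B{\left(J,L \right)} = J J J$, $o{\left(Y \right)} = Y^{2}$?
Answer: $5319 + 15 \sqrt{15} \approx 5377.1$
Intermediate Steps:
$B{\left(J,L \right)} = J^{3}$ ($B{\left(J,L \right)} = J^{2} J = J^{3}$)
$\left(B{\left(\sqrt{-49 + o{\left(8 \right)}},171 \right)} + s{\left(123 \right)}\right) - -5196 = \left(\left(\sqrt{-49 + 8^{2}}\right)^{3} + 123\right) - -5196 = \left(\left(\sqrt{-49 + 64}\right)^{3} + 123\right) + 5196 = \left(\left(\sqrt{15}\right)^{3} + 123\right) + 5196 = \left(15 \sqrt{15} + 123\right) + 5196 = \left(123 + 15 \sqrt{15}\right) + 5196 = 5319 + 15 \sqrt{15}$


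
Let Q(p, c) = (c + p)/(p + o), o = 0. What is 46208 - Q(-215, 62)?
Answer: 9934567/215 ≈ 46207.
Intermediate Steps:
Q(p, c) = (c + p)/p (Q(p, c) = (c + p)/(p + 0) = (c + p)/p)
46208 - Q(-215, 62) = 46208 - (62 - 215)/(-215) = 46208 - (-1)*(-153)/215 = 46208 - 1*153/215 = 46208 - 153/215 = 9934567/215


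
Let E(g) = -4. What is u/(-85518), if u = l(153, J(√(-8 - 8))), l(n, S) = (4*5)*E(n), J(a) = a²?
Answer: 40/42759 ≈ 0.00093548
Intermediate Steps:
l(n, S) = -80 (l(n, S) = (4*5)*(-4) = 20*(-4) = -80)
u = -80
u/(-85518) = -80/(-85518) = -80*(-1/85518) = 40/42759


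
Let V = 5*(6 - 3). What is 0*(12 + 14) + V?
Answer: 15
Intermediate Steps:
V = 15 (V = 5*3 = 15)
0*(12 + 14) + V = 0*(12 + 14) + 15 = 0*26 + 15 = 0 + 15 = 15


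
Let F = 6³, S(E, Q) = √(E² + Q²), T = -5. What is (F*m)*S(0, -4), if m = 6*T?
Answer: -25920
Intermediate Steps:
m = -30 (m = 6*(-5) = -30)
F = 216
(F*m)*S(0, -4) = (216*(-30))*√(0² + (-4)²) = -6480*√(0 + 16) = -6480*√16 = -6480*4 = -25920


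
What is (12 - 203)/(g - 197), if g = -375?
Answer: 191/572 ≈ 0.33392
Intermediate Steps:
(12 - 203)/(g - 197) = (12 - 203)/(-375 - 197) = -191/(-572) = -191*(-1/572) = 191/572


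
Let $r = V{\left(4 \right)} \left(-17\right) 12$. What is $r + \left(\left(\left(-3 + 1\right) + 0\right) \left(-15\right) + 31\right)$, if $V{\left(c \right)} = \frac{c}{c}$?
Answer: $-143$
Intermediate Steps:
$V{\left(c \right)} = 1$
$r = -204$ ($r = 1 \left(-17\right) 12 = \left(-17\right) 12 = -204$)
$r + \left(\left(\left(-3 + 1\right) + 0\right) \left(-15\right) + 31\right) = -204 + \left(\left(\left(-3 + 1\right) + 0\right) \left(-15\right) + 31\right) = -204 + \left(\left(-2 + 0\right) \left(-15\right) + 31\right) = -204 + \left(\left(-2\right) \left(-15\right) + 31\right) = -204 + \left(30 + 31\right) = -204 + 61 = -143$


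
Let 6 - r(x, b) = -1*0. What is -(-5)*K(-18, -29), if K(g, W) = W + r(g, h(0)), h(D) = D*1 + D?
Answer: -115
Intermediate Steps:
h(D) = 2*D (h(D) = D + D = 2*D)
r(x, b) = 6 (r(x, b) = 6 - (-1)*0 = 6 - 1*0 = 6 + 0 = 6)
K(g, W) = 6 + W (K(g, W) = W + 6 = 6 + W)
-(-5)*K(-18, -29) = -(-5)*(6 - 29) = -(-5)*(-23) = -1*115 = -115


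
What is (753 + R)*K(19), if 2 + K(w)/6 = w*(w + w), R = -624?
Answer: 557280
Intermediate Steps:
K(w) = -12 + 12*w**2 (K(w) = -12 + 6*(w*(w + w)) = -12 + 6*(w*(2*w)) = -12 + 6*(2*w**2) = -12 + 12*w**2)
(753 + R)*K(19) = (753 - 624)*(-12 + 12*19**2) = 129*(-12 + 12*361) = 129*(-12 + 4332) = 129*4320 = 557280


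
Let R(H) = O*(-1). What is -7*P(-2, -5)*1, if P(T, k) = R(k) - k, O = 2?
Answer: -21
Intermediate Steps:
R(H) = -2 (R(H) = 2*(-1) = -2)
P(T, k) = -2 - k
-7*P(-2, -5)*1 = -7*(-2 - 1*(-5))*1 = -7*(-2 + 5)*1 = -7*3*1 = -21*1 = -21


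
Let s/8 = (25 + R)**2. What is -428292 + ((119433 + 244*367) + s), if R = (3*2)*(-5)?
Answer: -219111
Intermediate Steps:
R = -30 (R = 6*(-5) = -30)
s = 200 (s = 8*(25 - 30)**2 = 8*(-5)**2 = 8*25 = 200)
-428292 + ((119433 + 244*367) + s) = -428292 + ((119433 + 244*367) + 200) = -428292 + ((119433 + 89548) + 200) = -428292 + (208981 + 200) = -428292 + 209181 = -219111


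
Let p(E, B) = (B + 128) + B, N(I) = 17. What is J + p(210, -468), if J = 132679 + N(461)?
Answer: 131888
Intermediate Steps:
p(E, B) = 128 + 2*B (p(E, B) = (128 + B) + B = 128 + 2*B)
J = 132696 (J = 132679 + 17 = 132696)
J + p(210, -468) = 132696 + (128 + 2*(-468)) = 132696 + (128 - 936) = 132696 - 808 = 131888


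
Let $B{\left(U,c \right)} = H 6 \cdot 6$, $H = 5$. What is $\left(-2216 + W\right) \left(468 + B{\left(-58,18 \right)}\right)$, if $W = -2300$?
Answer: $-2926368$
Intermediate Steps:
$B{\left(U,c \right)} = 180$ ($B{\left(U,c \right)} = 5 \cdot 6 \cdot 6 = 30 \cdot 6 = 180$)
$\left(-2216 + W\right) \left(468 + B{\left(-58,18 \right)}\right) = \left(-2216 - 2300\right) \left(468 + 180\right) = \left(-4516\right) 648 = -2926368$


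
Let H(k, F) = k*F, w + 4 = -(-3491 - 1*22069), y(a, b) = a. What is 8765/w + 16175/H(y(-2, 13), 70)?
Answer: -5151765/44723 ≈ -115.19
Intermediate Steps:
w = 25556 (w = -4 - (-3491 - 1*22069) = -4 - (-3491 - 22069) = -4 - 1*(-25560) = -4 + 25560 = 25556)
H(k, F) = F*k
8765/w + 16175/H(y(-2, 13), 70) = 8765/25556 + 16175/((70*(-2))) = 8765*(1/25556) + 16175/(-140) = 8765/25556 + 16175*(-1/140) = 8765/25556 - 3235/28 = -5151765/44723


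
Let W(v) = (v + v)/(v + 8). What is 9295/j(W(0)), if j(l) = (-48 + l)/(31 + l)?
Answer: -288145/48 ≈ -6003.0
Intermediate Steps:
W(v) = 2*v/(8 + v) (W(v) = (2*v)/(8 + v) = 2*v/(8 + v))
j(l) = (-48 + l)/(31 + l)
9295/j(W(0)) = 9295/(((-48 + 2*0/(8 + 0))/(31 + 2*0/(8 + 0)))) = 9295/(((-48 + 2*0/8)/(31 + 2*0/8))) = 9295/(((-48 + 2*0*(⅛))/(31 + 2*0*(⅛)))) = 9295/(((-48 + 0)/(31 + 0))) = 9295/((-48/31)) = 9295/(((1/31)*(-48))) = 9295/(-48/31) = 9295*(-31/48) = -288145/48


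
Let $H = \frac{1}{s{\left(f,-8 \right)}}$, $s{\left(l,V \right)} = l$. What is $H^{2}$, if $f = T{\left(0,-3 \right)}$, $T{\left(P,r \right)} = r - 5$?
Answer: $\frac{1}{64} \approx 0.015625$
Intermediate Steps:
$T{\left(P,r \right)} = -5 + r$
$f = -8$ ($f = -5 - 3 = -8$)
$H = - \frac{1}{8}$ ($H = \frac{1}{-8} = - \frac{1}{8} \approx -0.125$)
$H^{2} = \left(- \frac{1}{8}\right)^{2} = \frac{1}{64}$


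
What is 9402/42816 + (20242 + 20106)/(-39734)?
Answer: -112830075/141770912 ≈ -0.79586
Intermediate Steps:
9402/42816 + (20242 + 20106)/(-39734) = 9402*(1/42816) + 40348*(-1/39734) = 1567/7136 - 20174/19867 = -112830075/141770912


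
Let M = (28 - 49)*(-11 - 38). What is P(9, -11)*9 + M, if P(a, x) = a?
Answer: 1110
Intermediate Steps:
M = 1029 (M = -21*(-49) = 1029)
P(9, -11)*9 + M = 9*9 + 1029 = 81 + 1029 = 1110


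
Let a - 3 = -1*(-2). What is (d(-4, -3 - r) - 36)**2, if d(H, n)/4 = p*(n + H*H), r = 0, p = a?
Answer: 50176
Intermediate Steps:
a = 5 (a = 3 - 1*(-2) = 3 + 2 = 5)
p = 5
d(H, n) = 20*n + 20*H**2 (d(H, n) = 4*(5*(n + H*H)) = 4*(5*(n + H**2)) = 4*(5*n + 5*H**2) = 20*n + 20*H**2)
(d(-4, -3 - r) - 36)**2 = ((20*(-3 - 1*0) + 20*(-4)**2) - 36)**2 = ((20*(-3 + 0) + 20*16) - 36)**2 = ((20*(-3) + 320) - 36)**2 = ((-60 + 320) - 36)**2 = (260 - 36)**2 = 224**2 = 50176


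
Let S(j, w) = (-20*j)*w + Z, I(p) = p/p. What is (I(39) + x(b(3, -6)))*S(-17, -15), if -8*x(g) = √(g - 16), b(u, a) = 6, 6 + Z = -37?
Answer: -5143 + 5143*I*√10/8 ≈ -5143.0 + 2032.9*I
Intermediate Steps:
Z = -43 (Z = -6 - 37 = -43)
x(g) = -√(-16 + g)/8 (x(g) = -√(g - 16)/8 = -√(-16 + g)/8)
I(p) = 1
S(j, w) = -43 - 20*j*w (S(j, w) = (-20*j)*w - 43 = -20*j*w - 43 = -43 - 20*j*w)
(I(39) + x(b(3, -6)))*S(-17, -15) = (1 - √(-16 + 6)/8)*(-43 - 20*(-17)*(-15)) = (1 - I*√10/8)*(-43 - 5100) = (1 - I*√10/8)*(-5143) = -5143 + 5143*I*√10/8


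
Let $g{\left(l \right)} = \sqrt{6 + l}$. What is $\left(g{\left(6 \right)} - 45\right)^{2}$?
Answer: $2037 - 180 \sqrt{3} \approx 1725.2$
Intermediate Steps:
$\left(g{\left(6 \right)} - 45\right)^{2} = \left(\sqrt{6 + 6} - 45\right)^{2} = \left(\sqrt{12} - 45\right)^{2} = \left(2 \sqrt{3} - 45\right)^{2} = \left(-45 + 2 \sqrt{3}\right)^{2}$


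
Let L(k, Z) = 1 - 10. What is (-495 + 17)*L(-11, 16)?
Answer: 4302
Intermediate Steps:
L(k, Z) = -9
(-495 + 17)*L(-11, 16) = (-495 + 17)*(-9) = -478*(-9) = 4302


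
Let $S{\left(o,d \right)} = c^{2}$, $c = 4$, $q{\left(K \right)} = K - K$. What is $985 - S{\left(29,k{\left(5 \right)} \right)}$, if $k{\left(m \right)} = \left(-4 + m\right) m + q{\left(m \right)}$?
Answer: $969$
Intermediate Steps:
$q{\left(K \right)} = 0$
$k{\left(m \right)} = m \left(-4 + m\right)$ ($k{\left(m \right)} = \left(-4 + m\right) m + 0 = m \left(-4 + m\right) + 0 = m \left(-4 + m\right)$)
$S{\left(o,d \right)} = 16$ ($S{\left(o,d \right)} = 4^{2} = 16$)
$985 - S{\left(29,k{\left(5 \right)} \right)} = 985 - 16 = 969$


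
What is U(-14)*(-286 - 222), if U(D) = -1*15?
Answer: 7620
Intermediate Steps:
U(D) = -15
U(-14)*(-286 - 222) = -15*(-286 - 222) = -15*(-508) = 7620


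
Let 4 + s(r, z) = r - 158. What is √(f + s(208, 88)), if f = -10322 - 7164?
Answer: 4*I*√1090 ≈ 132.06*I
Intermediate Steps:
f = -17486
s(r, z) = -162 + r (s(r, z) = -4 + (r - 158) = -4 + (-158 + r) = -162 + r)
√(f + s(208, 88)) = √(-17486 + (-162 + 208)) = √(-17486 + 46) = √(-17440) = 4*I*√1090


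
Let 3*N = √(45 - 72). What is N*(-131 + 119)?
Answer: -12*I*√3 ≈ -20.785*I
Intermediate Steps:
N = I*√3 (N = √(45 - 72)/3 = √(-27)/3 = (3*I*√3)/3 = I*√3 ≈ 1.732*I)
N*(-131 + 119) = (I*√3)*(-131 + 119) = (I*√3)*(-12) = -12*I*√3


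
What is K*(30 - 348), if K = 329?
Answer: -104622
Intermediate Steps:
K*(30 - 348) = 329*(30 - 348) = 329*(-318) = -104622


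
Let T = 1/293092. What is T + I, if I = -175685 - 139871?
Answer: -92486939151/293092 ≈ -3.1556e+5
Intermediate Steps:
T = 1/293092 ≈ 3.4119e-6
I = -315556
T + I = 1/293092 - 315556 = -92486939151/293092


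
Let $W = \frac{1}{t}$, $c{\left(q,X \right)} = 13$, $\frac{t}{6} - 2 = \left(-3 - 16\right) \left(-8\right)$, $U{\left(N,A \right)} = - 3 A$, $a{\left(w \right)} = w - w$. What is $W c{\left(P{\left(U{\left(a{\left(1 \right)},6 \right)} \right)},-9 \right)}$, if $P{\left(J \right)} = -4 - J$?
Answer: $\frac{13}{924} \approx 0.014069$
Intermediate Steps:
$a{\left(w \right)} = 0$
$t = 924$ ($t = 12 + 6 \left(-3 - 16\right) \left(-8\right) = 12 + 6 \left(\left(-19\right) \left(-8\right)\right) = 12 + 6 \cdot 152 = 12 + 912 = 924$)
$W = \frac{1}{924} \approx 0.0010823$
$W c{\left(P{\left(U{\left(a{\left(1 \right)},6 \right)} \right)},-9 \right)} = \frac{1}{924} \cdot 13 = \frac{13}{924}$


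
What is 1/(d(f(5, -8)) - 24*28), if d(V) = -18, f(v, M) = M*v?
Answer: -1/690 ≈ -0.0014493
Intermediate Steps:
1/(d(f(5, -8)) - 24*28) = 1/(-18 - 24*28) = 1/(-18 - 672) = 1/(-690) = -1/690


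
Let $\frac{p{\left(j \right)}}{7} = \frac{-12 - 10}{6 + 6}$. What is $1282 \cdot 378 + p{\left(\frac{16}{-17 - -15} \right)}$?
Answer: $\frac{2907499}{6} \approx 4.8458 \cdot 10^{5}$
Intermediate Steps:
$p{\left(j \right)} = - \frac{77}{6}$ ($p{\left(j \right)} = 7 \frac{-12 - 10}{6 + 6} = 7 \left(- \frac{22}{12}\right) = 7 \left(\left(-22\right) \frac{1}{12}\right) = 7 \left(- \frac{11}{6}\right) = - \frac{77}{6}$)
$1282 \cdot 378 + p{\left(\frac{16}{-17 - -15} \right)} = 1282 \cdot 378 - \frac{77}{6} = 484596 - \frac{77}{6} = \frac{2907499}{6}$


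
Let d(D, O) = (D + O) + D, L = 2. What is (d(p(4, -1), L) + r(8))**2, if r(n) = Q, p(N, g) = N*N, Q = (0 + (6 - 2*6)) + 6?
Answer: 1156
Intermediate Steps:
Q = 0 (Q = (0 + (6 - 12)) + 6 = (0 - 6) + 6 = -6 + 6 = 0)
p(N, g) = N**2
d(D, O) = O + 2*D
r(n) = 0
(d(p(4, -1), L) + r(8))**2 = ((2 + 2*4**2) + 0)**2 = ((2 + 2*16) + 0)**2 = ((2 + 32) + 0)**2 = (34 + 0)**2 = 34**2 = 1156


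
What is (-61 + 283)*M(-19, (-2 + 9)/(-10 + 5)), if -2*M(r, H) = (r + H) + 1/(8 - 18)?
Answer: 4551/2 ≈ 2275.5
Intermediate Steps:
M(r, H) = 1/20 - H/2 - r/2 (M(r, H) = -((r + H) + 1/(8 - 18))/2 = -((H + r) + 1/(-10))/2 = -((H + r) - 1/10)/2 = -(-1/10 + H + r)/2 = 1/20 - H/2 - r/2)
(-61 + 283)*M(-19, (-2 + 9)/(-10 + 5)) = (-61 + 283)*(1/20 - (-2 + 9)/(2*(-10 + 5)) - 1/2*(-19)) = 222*(1/20 - 7/(2*(-5)) + 19/2) = 222*(1/20 - 7*(-1)/(2*5) + 19/2) = 222*(1/20 - 1/2*(-7/5) + 19/2) = 222*(1/20 + 7/10 + 19/2) = 222*(41/4) = 4551/2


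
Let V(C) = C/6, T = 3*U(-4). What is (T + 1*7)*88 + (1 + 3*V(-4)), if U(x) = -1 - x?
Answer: 1407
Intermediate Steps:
T = 9 (T = 3*(-1 - 1*(-4)) = 3*(-1 + 4) = 3*3 = 9)
V(C) = C/6 (V(C) = C*(⅙) = C/6)
(T + 1*7)*88 + (1 + 3*V(-4)) = (9 + 1*7)*88 + (1 + 3*((⅙)*(-4))) = (9 + 7)*88 + (1 + 3*(-⅔)) = 16*88 + (1 - 2) = 1408 - 1 = 1407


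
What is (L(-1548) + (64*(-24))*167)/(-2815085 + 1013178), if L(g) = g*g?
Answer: -2139792/1801907 ≈ -1.1875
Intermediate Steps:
L(g) = g²
(L(-1548) + (64*(-24))*167)/(-2815085 + 1013178) = ((-1548)² + (64*(-24))*167)/(-2815085 + 1013178) = (2396304 - 1536*167)/(-1801907) = (2396304 - 256512)*(-1/1801907) = 2139792*(-1/1801907) = -2139792/1801907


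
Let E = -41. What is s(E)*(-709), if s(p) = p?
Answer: 29069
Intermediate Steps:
s(E)*(-709) = -41*(-709) = 29069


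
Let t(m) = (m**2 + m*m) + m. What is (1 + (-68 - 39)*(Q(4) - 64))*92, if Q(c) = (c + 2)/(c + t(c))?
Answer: 3143157/5 ≈ 6.2863e+5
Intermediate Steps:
t(m) = m + 2*m**2 (t(m) = (m**2 + m**2) + m = 2*m**2 + m = m + 2*m**2)
Q(c) = (2 + c)/(c + c*(1 + 2*c)) (Q(c) = (c + 2)/(c + c*(1 + 2*c)) = (2 + c)/(c + c*(1 + 2*c)))
(1 + (-68 - 39)*(Q(4) - 64))*92 = (1 + (-68 - 39)*((1/2)*(2 + 4)/(4*(1 + 4)) - 64))*92 = (1 - 107*((1/2)*(1/4)*6/5 - 64))*92 = (1 - 107*((1/2)*(1/4)*(1/5)*6 - 64))*92 = (1 - 107*(3/20 - 64))*92 = (1 - 107*(-1277/20))*92 = (1 + 136639/20)*92 = (136659/20)*92 = 3143157/5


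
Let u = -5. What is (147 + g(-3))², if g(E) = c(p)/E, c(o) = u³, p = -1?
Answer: 320356/9 ≈ 35595.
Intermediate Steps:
c(o) = -125 (c(o) = (-5)³ = -125)
g(E) = -125/E
(147 + g(-3))² = (147 - 125/(-3))² = (147 - 125*(-⅓))² = (147 + 125/3)² = (566/3)² = 320356/9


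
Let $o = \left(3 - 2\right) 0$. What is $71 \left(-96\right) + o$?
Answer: $-6816$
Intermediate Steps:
$o = 0$ ($o = 1 \cdot 0 = 0$)
$71 \left(-96\right) + o = 71 \left(-96\right) + 0 = -6816 + 0 = -6816$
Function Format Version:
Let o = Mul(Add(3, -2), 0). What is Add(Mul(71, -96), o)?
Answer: -6816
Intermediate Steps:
o = 0 (o = Mul(1, 0) = 0)
Add(Mul(71, -96), o) = Add(Mul(71, -96), 0) = Add(-6816, 0) = -6816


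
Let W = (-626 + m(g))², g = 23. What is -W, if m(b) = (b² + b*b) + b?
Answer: -207025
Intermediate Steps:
m(b) = b + 2*b² (m(b) = (b² + b²) + b = 2*b² + b = b + 2*b²)
W = 207025 (W = (-626 + 23*(1 + 2*23))² = (-626 + 23*(1 + 46))² = (-626 + 23*47)² = (-626 + 1081)² = 455² = 207025)
-W = -1*207025 = -207025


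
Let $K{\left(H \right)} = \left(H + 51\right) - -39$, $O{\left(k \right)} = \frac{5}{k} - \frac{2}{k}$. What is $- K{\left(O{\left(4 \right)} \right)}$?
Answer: $- \frac{363}{4} \approx -90.75$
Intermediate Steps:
$O{\left(k \right)} = \frac{3}{k}$
$K{\left(H \right)} = 90 + H$ ($K{\left(H \right)} = \left(51 + H\right) + 39 = 90 + H$)
$- K{\left(O{\left(4 \right)} \right)} = - (90 + \frac{3}{4}) = \left(-1\right) \frac{363}{4} = - \frac{363}{4}$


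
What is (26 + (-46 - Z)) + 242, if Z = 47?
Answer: 175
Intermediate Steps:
(26 + (-46 - Z)) + 242 = (26 + (-46 - 1*47)) + 242 = (26 + (-46 - 47)) + 242 = (26 - 93) + 242 = -67 + 242 = 175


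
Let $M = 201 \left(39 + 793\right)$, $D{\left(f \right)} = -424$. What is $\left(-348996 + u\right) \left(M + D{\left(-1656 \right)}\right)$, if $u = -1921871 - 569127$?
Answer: $-473733719152$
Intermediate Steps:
$u = -2490998$
$M = 167232$ ($M = 201 \cdot 832 = 167232$)
$\left(-348996 + u\right) \left(M + D{\left(-1656 \right)}\right) = \left(-348996 - 2490998\right) \left(167232 - 424\right) = \left(-2839994\right) 166808 = -473733719152$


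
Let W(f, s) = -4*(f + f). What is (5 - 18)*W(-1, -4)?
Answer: -104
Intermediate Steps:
W(f, s) = -8*f
(5 - 18)*W(-1, -4) = (5 - 18)*(-8*(-1)) = -13*8 = -104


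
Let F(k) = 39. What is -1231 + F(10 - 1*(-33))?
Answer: -1192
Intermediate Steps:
-1231 + F(10 - 1*(-33)) = -1231 + 39 = -1192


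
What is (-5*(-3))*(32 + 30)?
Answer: 930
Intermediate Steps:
(-5*(-3))*(32 + 30) = 15*62 = 930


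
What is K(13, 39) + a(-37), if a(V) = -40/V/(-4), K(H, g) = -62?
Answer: -2304/37 ≈ -62.270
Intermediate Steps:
a(V) = 10/V (a(V) = -40/V*(-¼) = 10/V)
K(13, 39) + a(-37) = -62 + 10/(-37) = -62 + 10*(-1/37) = -62 - 10/37 = -2304/37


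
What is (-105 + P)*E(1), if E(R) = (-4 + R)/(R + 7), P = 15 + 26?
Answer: 24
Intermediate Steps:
P = 41
E(R) = (-4 + R)/(7 + R)
(-105 + P)*E(1) = (-105 + 41)*((-4 + 1)/(7 + 1)) = -64*(-3)/8 = -8*(-3) = -64*(-3/8) = 24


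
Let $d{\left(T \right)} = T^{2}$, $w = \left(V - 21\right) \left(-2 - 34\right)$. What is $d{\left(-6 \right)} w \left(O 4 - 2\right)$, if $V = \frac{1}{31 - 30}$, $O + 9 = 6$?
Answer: $-362880$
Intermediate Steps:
$O = -3$ ($O = -9 + 6 = -3$)
$V = 1$ ($V = 1^{-1} = 1$)
$w = 720$ ($w = \left(1 - 21\right) \left(-2 - 34\right) = \left(-20\right) \left(-36\right) = 720$)
$d{\left(-6 \right)} w \left(O 4 - 2\right) = \left(-6\right)^{2} \cdot 720 \left(\left(-3\right) 4 - 2\right) = 36 \cdot 720 \left(-12 - 2\right) = 25920 \left(-14\right) = -362880$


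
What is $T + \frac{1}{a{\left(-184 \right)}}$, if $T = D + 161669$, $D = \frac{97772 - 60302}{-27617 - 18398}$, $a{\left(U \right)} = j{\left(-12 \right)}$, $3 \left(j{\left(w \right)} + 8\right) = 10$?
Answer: $\frac{20829624773}{128842} \approx 1.6167 \cdot 10^{5}$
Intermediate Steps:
$j{\left(w \right)} = - \frac{14}{3}$ ($j{\left(w \right)} = -8 + \frac{1}{3} \cdot 10 = -8 + \frac{10}{3} = - \frac{14}{3}$)
$a{\left(U \right)} = - \frac{14}{3}$
$D = - \frac{7494}{9203}$ ($D = \frac{37470}{-46015} = 37470 \left(- \frac{1}{46015}\right) = - \frac{7494}{9203} \approx -0.8143$)
$T = \frac{1487832313}{9203}$ ($T = - \frac{7494}{9203} + 161669 = \frac{1487832313}{9203} \approx 1.6167 \cdot 10^{5}$)
$T + \frac{1}{a{\left(-184 \right)}} = \frac{1487832313}{9203} + \frac{1}{- \frac{14}{3}} = \frac{1487832313}{9203} - \frac{3}{14} = \frac{20829624773}{128842}$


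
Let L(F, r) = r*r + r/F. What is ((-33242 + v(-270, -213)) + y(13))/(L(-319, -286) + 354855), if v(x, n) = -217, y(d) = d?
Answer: -969934/12662905 ≈ -0.076596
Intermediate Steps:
L(F, r) = r² + r/F
((-33242 + v(-270, -213)) + y(13))/(L(-319, -286) + 354855) = ((-33242 - 217) + 13)/(((-286)² - 286/(-319)) + 354855) = (-33459 + 13)/((81796 - 286*(-1/319)) + 354855) = -33446/((81796 + 26/29) + 354855) = -33446/(2372110/29 + 354855) = -33446/12662905/29 = -33446*29/12662905 = -969934/12662905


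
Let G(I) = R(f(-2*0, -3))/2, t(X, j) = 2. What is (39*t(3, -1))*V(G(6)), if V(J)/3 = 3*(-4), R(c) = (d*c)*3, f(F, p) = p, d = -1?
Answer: -2808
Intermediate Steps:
R(c) = -3*c (R(c) = -c*3 = -3*c)
G(I) = 9/2 (G(I) = -3*(-3)/2 = 9*(1/2) = 9/2)
V(J) = -36 (V(J) = 3*(3*(-4)) = 3*(-12) = -36)
(39*t(3, -1))*V(G(6)) = (39*2)*(-36) = 78*(-36) = -2808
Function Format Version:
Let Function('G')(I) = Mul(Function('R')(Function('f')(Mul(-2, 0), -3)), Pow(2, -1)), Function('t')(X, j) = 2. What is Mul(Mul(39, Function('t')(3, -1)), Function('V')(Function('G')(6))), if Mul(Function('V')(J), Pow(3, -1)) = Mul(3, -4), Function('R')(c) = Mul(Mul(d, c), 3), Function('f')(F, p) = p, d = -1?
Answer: -2808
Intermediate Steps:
Function('R')(c) = Mul(-3, c) (Function('R')(c) = Mul(Mul(-1, c), 3) = Mul(-3, c))
Function('G')(I) = Rational(9, 2) (Function('G')(I) = Mul(Mul(-3, -3), Pow(2, -1)) = Mul(9, Rational(1, 2)) = Rational(9, 2))
Function('V')(J) = -36 (Function('V')(J) = Mul(3, Mul(3, -4)) = Mul(3, -12) = -36)
Mul(Mul(39, Function('t')(3, -1)), Function('V')(Function('G')(6))) = Mul(Mul(39, 2), -36) = Mul(78, -36) = -2808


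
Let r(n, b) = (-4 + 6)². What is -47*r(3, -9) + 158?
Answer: -30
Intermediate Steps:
r(n, b) = 4 (r(n, b) = 2² = 4)
-47*r(3, -9) + 158 = -47*4 + 158 = -188 + 158 = -30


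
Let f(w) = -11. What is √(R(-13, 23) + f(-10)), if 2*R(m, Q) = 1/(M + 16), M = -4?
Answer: I*√1578/12 ≈ 3.3103*I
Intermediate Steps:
R(m, Q) = 1/24 (R(m, Q) = 1/(2*(-4 + 16)) = (½)/12 = (½)*(1/12) = 1/24)
√(R(-13, 23) + f(-10)) = √(1/24 - 11) = √(-263/24) = I*√1578/12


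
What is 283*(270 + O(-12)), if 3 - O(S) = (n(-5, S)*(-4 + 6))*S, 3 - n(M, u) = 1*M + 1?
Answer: 124803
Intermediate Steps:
n(M, u) = 2 - M (n(M, u) = 3 - (1*M + 1) = 3 - (M + 1) = 3 - (1 + M) = 3 + (-1 - M) = 2 - M)
O(S) = 3 - 14*S (O(S) = 3 - (2 - 1*(-5))*(-4 + 6)*S = 3 - (2 + 5)*2*S = 3 - 7*2*S = 3 - 14*S)
283*(270 + O(-12)) = 283*(270 + (3 - 14*(-12))) = 283*(270 + (3 + 168)) = 283*(270 + 171) = 283*441 = 124803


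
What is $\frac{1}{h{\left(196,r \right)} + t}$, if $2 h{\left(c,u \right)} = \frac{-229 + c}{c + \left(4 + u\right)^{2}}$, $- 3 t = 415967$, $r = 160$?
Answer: $- \frac{162552}{22538756027} \approx -7.2121 \cdot 10^{-6}$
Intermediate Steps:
$t = - \frac{415967}{3}$ ($t = \left(- \frac{1}{3}\right) 415967 = - \frac{415967}{3} \approx -1.3866 \cdot 10^{5}$)
$h{\left(c,u \right)} = \frac{-229 + c}{2 \left(c + \left(4 + u\right)^{2}\right)}$ ($h{\left(c,u \right)} = \frac{\left(-229 + c\right) \frac{1}{c + \left(4 + u\right)^{2}}}{2} = \frac{\frac{1}{c + \left(4 + u\right)^{2}} \left(-229 + c\right)}{2} = \frac{-229 + c}{2 \left(c + \left(4 + u\right)^{2}\right)}$)
$\frac{1}{h{\left(196,r \right)} + t} = \frac{1}{\frac{-229 + 196}{2 \left(196 + \left(4 + 160\right)^{2}\right)} - \frac{415967}{3}} = \frac{1}{\frac{1}{2} \frac{1}{196 + 164^{2}} \left(-33\right) - \frac{415967}{3}} = \frac{1}{\frac{1}{2} \frac{1}{196 + 26896} \left(-33\right) - \frac{415967}{3}} = \frac{1}{\frac{1}{2} \cdot \frac{1}{27092} \left(-33\right) - \frac{415967}{3}} = \frac{1}{- \frac{33}{54184} - \frac{415967}{3}} = \frac{1}{- \frac{22538756027}{162552}} = - \frac{162552}{22538756027}$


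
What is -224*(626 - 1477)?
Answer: 190624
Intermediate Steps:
-224*(626 - 1477) = -224*(-851) = 190624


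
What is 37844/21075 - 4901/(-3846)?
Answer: 27648511/9006050 ≈ 3.0700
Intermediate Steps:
37844/21075 - 4901/(-3846) = 37844*(1/21075) - 4901*(-1/3846) = 37844/21075 + 4901/3846 = 27648511/9006050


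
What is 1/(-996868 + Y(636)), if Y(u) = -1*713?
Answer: -1/997581 ≈ -1.0024e-6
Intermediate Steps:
Y(u) = -713
1/(-996868 + Y(636)) = 1/(-996868 - 713) = 1/(-997581) = -1/997581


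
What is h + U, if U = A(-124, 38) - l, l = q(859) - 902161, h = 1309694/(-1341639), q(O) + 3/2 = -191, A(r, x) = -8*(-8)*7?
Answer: 2422464783929/2683278 ≈ 9.0280e+5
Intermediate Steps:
A(r, x) = 448 (A(r, x) = 64*7 = 448)
q(O) = -385/2 (q(O) = -3/2 - 191 = -385/2)
h = -1309694/1341639 (h = 1309694*(-1/1341639) = -1309694/1341639 ≈ -0.97619)
l = -1804707/2 (l = -385/2 - 902161 = -1804707/2 ≈ -9.0235e+5)
U = 1805603/2 (U = 448 - 1*(-1804707/2) = 448 + 1804707/2 = 1805603/2 ≈ 9.0280e+5)
h + U = -1309694/1341639 + 1805603/2 = 2422464783929/2683278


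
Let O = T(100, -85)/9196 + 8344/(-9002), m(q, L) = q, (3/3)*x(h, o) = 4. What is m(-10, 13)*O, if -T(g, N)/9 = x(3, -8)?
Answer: 13759910/1478257 ≈ 9.3082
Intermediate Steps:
x(h, o) = 4
T(g, N) = -36 (T(g, N) = -9*4 = -36)
O = -1375991/1478257 (O = -36/9196 + 8344/(-9002) = -36*1/9196 + 8344*(-1/9002) = -9/2299 - 596/643 = -1375991/1478257 ≈ -0.93082)
m(-10, 13)*O = -10*(-1375991/1478257) = 13759910/1478257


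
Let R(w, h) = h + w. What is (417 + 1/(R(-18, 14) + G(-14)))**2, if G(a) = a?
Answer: 56325025/324 ≈ 1.7384e+5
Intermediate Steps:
(417 + 1/(R(-18, 14) + G(-14)))**2 = (417 + 1/((14 - 18) - 14))**2 = (417 + 1/(-4 - 14))**2 = (417 + 1/(-18))**2 = (417 - 1/18)**2 = (7505/18)**2 = 56325025/324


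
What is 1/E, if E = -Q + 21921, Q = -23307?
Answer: 1/45228 ≈ 2.2110e-5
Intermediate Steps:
E = 45228 (E = -1*(-23307) + 21921 = 23307 + 21921 = 45228)
1/E = 1/45228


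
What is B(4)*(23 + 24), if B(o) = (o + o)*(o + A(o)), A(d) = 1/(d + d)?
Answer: 1551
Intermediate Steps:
A(d) = 1/(2*d)
B(o) = 2*o*(o + 1/(2*o)) (B(o) = (o + o)*(o + 1/(2*o)) = (2*o)*(o + 1/(2*o)) = 2*o*(o + 1/(2*o)))
B(4)*(23 + 24) = (1 + 2*4²)*(23 + 24) = (1 + 2*16)*47 = (1 + 32)*47 = 33*47 = 1551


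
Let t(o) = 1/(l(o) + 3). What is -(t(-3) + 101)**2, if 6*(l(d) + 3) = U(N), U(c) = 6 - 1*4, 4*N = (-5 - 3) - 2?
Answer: -10816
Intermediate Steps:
N = -5/2 (N = ((-5 - 3) - 2)/4 = (-8 - 2)/4 = (1/4)*(-10) = -5/2 ≈ -2.5000)
U(c) = 2 (U(c) = 6 - 4 = 2)
l(d) = -8/3 (l(d) = -3 + (1/6)*2 = -3 + 1/3 = -8/3)
t(o) = 3 (t(o) = 1/(-8/3 + 3) = 1/(1/3) = 3)
-(t(-3) + 101)**2 = -(3 + 101)**2 = -1*104**2 = -1*10816 = -10816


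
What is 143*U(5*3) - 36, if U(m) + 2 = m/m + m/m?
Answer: -36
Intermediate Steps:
U(m) = 0 (U(m) = -2 + (m/m + m/m) = -2 + (1 + 1) = -2 + 2 = 0)
143*U(5*3) - 36 = 143*0 - 36 = 0 - 36 = -36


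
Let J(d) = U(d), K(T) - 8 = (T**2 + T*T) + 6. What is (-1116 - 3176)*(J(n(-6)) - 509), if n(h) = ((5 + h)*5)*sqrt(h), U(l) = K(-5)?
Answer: 1909940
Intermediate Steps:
K(T) = 14 + 2*T**2 (K(T) = 8 + ((T**2 + T*T) + 6) = 8 + ((T**2 + T**2) + 6) = 8 + (2*T**2 + 6) = 8 + (6 + 2*T**2) = 14 + 2*T**2)
U(l) = 64 (U(l) = 14 + 2*(-5)**2 = 14 + 2*25 = 14 + 50 = 64)
n(h) = sqrt(h)*(25 + 5*h) (n(h) = (25 + 5*h)*sqrt(h) = sqrt(h)*(25 + 5*h))
J(d) = 64
(-1116 - 3176)*(J(n(-6)) - 509) = (-1116 - 3176)*(64 - 509) = -4292*(-445) = 1909940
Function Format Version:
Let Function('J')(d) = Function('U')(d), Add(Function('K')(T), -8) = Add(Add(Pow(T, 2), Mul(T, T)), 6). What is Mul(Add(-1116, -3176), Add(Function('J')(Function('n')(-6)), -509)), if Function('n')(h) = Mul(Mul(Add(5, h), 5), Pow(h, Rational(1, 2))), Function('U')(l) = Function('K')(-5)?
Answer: 1909940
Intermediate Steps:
Function('K')(T) = Add(14, Mul(2, Pow(T, 2))) (Function('K')(T) = Add(8, Add(Add(Pow(T, 2), Mul(T, T)), 6)) = Add(8, Add(Add(Pow(T, 2), Pow(T, 2)), 6)) = Add(8, Add(Mul(2, Pow(T, 2)), 6)) = Add(8, Add(6, Mul(2, Pow(T, 2)))) = Add(14, Mul(2, Pow(T, 2))))
Function('U')(l) = 64 (Function('U')(l) = Add(14, Mul(2, Pow(-5, 2))) = Add(14, Mul(2, 25)) = Add(14, 50) = 64)
Function('n')(h) = Mul(Pow(h, Rational(1, 2)), Add(25, Mul(5, h))) (Function('n')(h) = Mul(Add(25, Mul(5, h)), Pow(h, Rational(1, 2))) = Mul(Pow(h, Rational(1, 2)), Add(25, Mul(5, h))))
Function('J')(d) = 64
Mul(Add(-1116, -3176), Add(Function('J')(Function('n')(-6)), -509)) = Mul(Add(-1116, -3176), Add(64, -509)) = Mul(-4292, -445) = 1909940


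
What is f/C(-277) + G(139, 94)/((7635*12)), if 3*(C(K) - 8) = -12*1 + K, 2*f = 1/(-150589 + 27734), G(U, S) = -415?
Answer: -2702168239/596566680300 ≈ -0.0045295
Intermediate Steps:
f = -1/245710 (f = 1/(2*(-150589 + 27734)) = (½)/(-122855) = (½)*(-1/122855) = -1/245710 ≈ -4.0698e-6)
C(K) = 4 + K/3 (C(K) = 8 + (-12*1 + K)/3 = 8 + (-12 + K)/3 = 8 + (-4 + K/3) = 4 + K/3)
f/C(-277) + G(139, 94)/((7635*12)) = -1/(245710*(4 + (⅓)*(-277))) - 415/(7635*12) = -1/(245710*(4 - 277/3)) - 415/91620 = -1/(245710*(-265/3)) - 415*1/91620 = -1/245710*(-3/265) - 83/18324 = 3/65113150 - 83/18324 = -2702168239/596566680300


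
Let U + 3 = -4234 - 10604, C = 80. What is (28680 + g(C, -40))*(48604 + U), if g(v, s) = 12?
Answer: 968727996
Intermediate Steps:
U = -14841 (U = -3 + (-4234 - 10604) = -3 - 14838 = -14841)
(28680 + g(C, -40))*(48604 + U) = (28680 + 12)*(48604 - 14841) = 28692*33763 = 968727996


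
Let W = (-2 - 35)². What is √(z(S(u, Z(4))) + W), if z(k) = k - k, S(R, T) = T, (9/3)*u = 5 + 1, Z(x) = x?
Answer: 37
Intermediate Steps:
u = 2 (u = (5 + 1)/3 = (⅓)*6 = 2)
W = 1369 (W = (-37)² = 1369)
z(k) = 0
√(z(S(u, Z(4))) + W) = √(0 + 1369) = √1369 = 37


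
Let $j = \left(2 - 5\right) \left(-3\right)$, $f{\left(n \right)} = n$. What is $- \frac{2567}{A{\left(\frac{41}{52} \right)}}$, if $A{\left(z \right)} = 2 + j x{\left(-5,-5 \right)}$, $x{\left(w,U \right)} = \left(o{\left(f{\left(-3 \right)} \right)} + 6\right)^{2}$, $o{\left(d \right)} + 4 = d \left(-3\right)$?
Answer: $- \frac{2567}{1091} \approx -2.3529$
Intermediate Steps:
$o{\left(d \right)} = -4 - 3 d$ ($o{\left(d \right)} = -4 + d \left(-3\right) = -4 - 3 d$)
$x{\left(w,U \right)} = 121$ ($x{\left(w,U \right)} = \left(\left(-4 - -9\right) + 6\right)^{2} = \left(\left(-4 + 9\right) + 6\right)^{2} = \left(5 + 6\right)^{2} = 11^{2} = 121$)
$j = 9$ ($j = \left(-3\right) \left(-3\right) = 9$)
$A{\left(z \right)} = 1091$ ($A{\left(z \right)} = 2 + 9 \cdot 121 = 2 + 1089 = 1091$)
$- \frac{2567}{A{\left(\frac{41}{52} \right)}} = - \frac{2567}{1091}$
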